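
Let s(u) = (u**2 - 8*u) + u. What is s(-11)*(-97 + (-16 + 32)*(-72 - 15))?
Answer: -294822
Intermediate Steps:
s(u) = u**2 - 7*u
s(-11)*(-97 + (-16 + 32)*(-72 - 15)) = (-11*(-7 - 11))*(-97 + (-16 + 32)*(-72 - 15)) = (-11*(-18))*(-97 + 16*(-87)) = 198*(-97 - 1392) = 198*(-1489) = -294822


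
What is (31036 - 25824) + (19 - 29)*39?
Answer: 4822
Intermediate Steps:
(31036 - 25824) + (19 - 29)*39 = 5212 - 10*39 = 5212 - 390 = 4822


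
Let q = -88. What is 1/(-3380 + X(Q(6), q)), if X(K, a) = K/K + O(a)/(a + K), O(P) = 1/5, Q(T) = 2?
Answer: -430/1452971 ≈ -0.00029595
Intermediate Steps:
O(P) = ⅕
X(K, a) = 1 + 1/(5*(K + a)) (X(K, a) = K/K + 1/(5*(a + K)) = 1 + 1/(5*(K + a)))
1/(-3380 + X(Q(6), q)) = 1/(-3380 + (⅕ + 2 - 88)/(2 - 88)) = 1/(-3380 - 429/5/(-86)) = 1/(-3380 - 1/86*(-429/5)) = 1/(-3380 + 429/430) = 1/(-1452971/430) = -430/1452971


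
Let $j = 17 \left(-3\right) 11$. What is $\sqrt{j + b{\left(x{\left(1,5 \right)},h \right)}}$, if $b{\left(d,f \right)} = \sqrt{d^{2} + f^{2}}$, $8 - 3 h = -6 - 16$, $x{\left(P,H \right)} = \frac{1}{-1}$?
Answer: $\sqrt{-561 + \sqrt{101}} \approx 23.472 i$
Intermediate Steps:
$x{\left(P,H \right)} = -1$
$j = -561$ ($j = \left(-51\right) 11 = -561$)
$h = 10$ ($h = \frac{8}{3} - \frac{-6 - 16}{3} = \frac{8}{3} - - \frac{22}{3} = \frac{8}{3} + \frac{22}{3} = 10$)
$\sqrt{j + b{\left(x{\left(1,5 \right)},h \right)}} = \sqrt{-561 + \sqrt{\left(-1\right)^{2} + 10^{2}}} = \sqrt{-561 + \sqrt{1 + 100}} = \sqrt{-561 + \sqrt{101}}$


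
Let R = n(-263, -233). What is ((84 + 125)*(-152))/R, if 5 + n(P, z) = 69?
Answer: -3971/8 ≈ -496.38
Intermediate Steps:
n(P, z) = 64 (n(P, z) = -5 + 69 = 64)
R = 64
((84 + 125)*(-152))/R = ((84 + 125)*(-152))/64 = (209*(-152))*(1/64) = -31768*1/64 = -3971/8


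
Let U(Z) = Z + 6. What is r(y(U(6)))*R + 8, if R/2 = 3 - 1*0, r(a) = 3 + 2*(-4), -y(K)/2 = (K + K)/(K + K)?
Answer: -22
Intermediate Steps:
U(Z) = 6 + Z
y(K) = -2 (y(K) = -2*(K + K)/(K + K) = -2*2*K/(2*K) = -2*2*K*1/(2*K) = -2*1 = -2)
r(a) = -5 (r(a) = 3 - 8 = -5)
R = 6 (R = 2*(3 - 1*0) = 2*(3 + 0) = 2*3 = 6)
r(y(U(6)))*R + 8 = -5*6 + 8 = -30 + 8 = -22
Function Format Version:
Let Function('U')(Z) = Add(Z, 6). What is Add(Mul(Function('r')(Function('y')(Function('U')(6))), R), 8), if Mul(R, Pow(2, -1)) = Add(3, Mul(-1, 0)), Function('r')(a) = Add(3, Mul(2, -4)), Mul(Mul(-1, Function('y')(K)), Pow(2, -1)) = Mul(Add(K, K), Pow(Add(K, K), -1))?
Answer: -22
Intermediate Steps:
Function('U')(Z) = Add(6, Z)
Function('y')(K) = -2 (Function('y')(K) = Mul(-2, Mul(Add(K, K), Pow(Add(K, K), -1))) = Mul(-2, Mul(Mul(2, K), Pow(Mul(2, K), -1))) = Mul(-2, Mul(Mul(2, K), Mul(Rational(1, 2), Pow(K, -1)))) = Mul(-2, 1) = -2)
Function('r')(a) = -5 (Function('r')(a) = Add(3, -8) = -5)
R = 6 (R = Mul(2, Add(3, Mul(-1, 0))) = Mul(2, Add(3, 0)) = Mul(2, 3) = 6)
Add(Mul(Function('r')(Function('y')(Function('U')(6))), R), 8) = Add(Mul(-5, 6), 8) = Add(-30, 8) = -22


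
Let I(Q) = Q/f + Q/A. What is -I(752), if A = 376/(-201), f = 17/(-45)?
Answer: 40674/17 ≈ 2392.6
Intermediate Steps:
f = -17/45 (f = 17*(-1/45) = -17/45 ≈ -0.37778)
A = -376/201 (A = 376*(-1/201) = -376/201 ≈ -1.8706)
I(Q) = -20337*Q/6392 (I(Q) = Q/(-17/45) + Q/(-376/201) = Q*(-45/17) + Q*(-201/376) = -45*Q/17 - 201*Q/376 = -20337*Q/6392)
-I(752) = -(-20337)*752/6392 = -1*(-40674/17) = 40674/17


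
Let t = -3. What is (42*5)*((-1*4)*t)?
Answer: 2520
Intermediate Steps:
(42*5)*((-1*4)*t) = (42*5)*(-1*4*(-3)) = 210*(-4*(-3)) = 210*12 = 2520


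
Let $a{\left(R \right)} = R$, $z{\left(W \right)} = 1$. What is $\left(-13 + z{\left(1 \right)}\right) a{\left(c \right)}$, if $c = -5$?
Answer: $60$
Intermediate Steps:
$\left(-13 + z{\left(1 \right)}\right) a{\left(c \right)} = \left(-13 + 1\right) \left(-5\right) = \left(-12\right) \left(-5\right) = 60$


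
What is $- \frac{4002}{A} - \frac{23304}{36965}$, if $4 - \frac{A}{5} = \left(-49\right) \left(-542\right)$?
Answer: $- \frac{58922763}{98156861} \approx -0.60029$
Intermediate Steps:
$A = -132770$ ($A = 20 - 5 \left(\left(-49\right) \left(-542\right)\right) = 20 - 132790 = -132770$)
$- \frac{4002}{A} - \frac{23304}{36965} = - \frac{4002}{-132770} - \frac{23304}{36965} = \left(-4002\right) \left(- \frac{1}{132770}\right) - \frac{23304}{36965} = \frac{2001}{66385} - \frac{23304}{36965} = - \frac{58922763}{98156861}$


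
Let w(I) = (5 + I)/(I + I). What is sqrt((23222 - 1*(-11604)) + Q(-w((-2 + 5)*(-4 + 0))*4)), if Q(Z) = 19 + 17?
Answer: sqrt(34862) ≈ 186.71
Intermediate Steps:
w(I) = (5 + I)/(2*I) (w(I) = (5 + I)/((2*I)) = (5 + I)*(1/(2*I)) = (5 + I)/(2*I))
Q(Z) = 36
sqrt((23222 - 1*(-11604)) + Q(-w((-2 + 5)*(-4 + 0))*4)) = sqrt((23222 - 1*(-11604)) + 36) = sqrt((23222 + 11604) + 36) = sqrt(34826 + 36) = sqrt(34862)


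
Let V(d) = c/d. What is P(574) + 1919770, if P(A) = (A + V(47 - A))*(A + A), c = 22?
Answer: 1358961238/527 ≈ 2.5787e+6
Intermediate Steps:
V(d) = 22/d
P(A) = 2*A*(A + 22/(47 - A)) (P(A) = (A + 22/(47 - A))*(A + A) = (A + 22/(47 - A))*(2*A) = 2*A*(A + 22/(47 - A)))
P(574) + 1919770 = 2*574*(-22 + 574*(-47 + 574))/(-47 + 574) + 1919770 = 2*574*(-22 + 574*527)/527 + 1919770 = 2*574*(1/527)*(-22 + 302498) + 1919770 = 2*574*(1/527)*302476 + 1919770 = 347242448/527 + 1919770 = 1358961238/527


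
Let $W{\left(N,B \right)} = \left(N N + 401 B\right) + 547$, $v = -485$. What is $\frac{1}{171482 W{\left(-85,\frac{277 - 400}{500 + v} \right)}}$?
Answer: $\frac{5}{3844454958} \approx 1.3006 \cdot 10^{-9}$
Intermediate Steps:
$W{\left(N,B \right)} = 547 + N^{2} + 401 B$ ($W{\left(N,B \right)} = \left(N^{2} + 401 B\right) + 547 = 547 + N^{2} + 401 B$)
$\frac{1}{171482 W{\left(-85,\frac{277 - 400}{500 + v} \right)}} = \frac{1}{171482 \left(547 + \left(-85\right)^{2} + 401 \frac{277 - 400}{500 - 485}\right)} = \frac{1}{171482 \left(547 + 7225 + 401 \left(- \frac{123}{15}\right)\right)} = \frac{1}{171482 \left(547 + 7225 + 401 \left(\left(-123\right) \frac{1}{15}\right)\right)} = \frac{1}{171482 \left(547 + 7225 + 401 \left(- \frac{41}{5}\right)\right)} = \frac{1}{171482 \left(547 + 7225 - \frac{16441}{5}\right)} = \frac{1}{171482 \cdot \frac{22419}{5}} = \frac{1}{171482} \cdot \frac{5}{22419} = \frac{5}{3844454958}$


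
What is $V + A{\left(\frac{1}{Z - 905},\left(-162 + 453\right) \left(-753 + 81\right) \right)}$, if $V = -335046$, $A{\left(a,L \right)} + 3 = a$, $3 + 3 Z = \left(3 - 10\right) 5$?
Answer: $- \frac{922389900}{2753} \approx -3.3505 \cdot 10^{5}$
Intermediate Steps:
$Z = - \frac{38}{3}$ ($Z = -1 + \frac{\left(3 - 10\right) 5}{3} = -1 + \frac{\left(-7\right) 5}{3} = -1 + \frac{1}{3} \left(-35\right) = -1 - \frac{35}{3} = - \frac{38}{3} \approx -12.667$)
$A{\left(a,L \right)} = -3 + a$
$V + A{\left(\frac{1}{Z - 905},\left(-162 + 453\right) \left(-753 + 81\right) \right)} = -335046 - \left(3 - \frac{1}{- \frac{38}{3} - 905}\right) = -335046 - \left(3 - \frac{1}{- \frac{2753}{3}}\right) = -335046 - \frac{8262}{2753} = - \frac{922389900}{2753}$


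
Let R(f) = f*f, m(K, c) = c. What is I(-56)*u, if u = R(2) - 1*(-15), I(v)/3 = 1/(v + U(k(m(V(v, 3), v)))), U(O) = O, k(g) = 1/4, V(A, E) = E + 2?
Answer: -228/223 ≈ -1.0224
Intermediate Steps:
V(A, E) = 2 + E
k(g) = ¼
R(f) = f²
I(v) = 3/(¼ + v) (I(v) = 3/(v + ¼) = 3/(¼ + v))
u = 19 (u = 2² - 1*(-15) = 4 + 15 = 19)
I(-56)*u = (12/(1 + 4*(-56)))*19 = (12/(1 - 224))*19 = (12/(-223))*19 = (12*(-1/223))*19 = -12/223*19 = -228/223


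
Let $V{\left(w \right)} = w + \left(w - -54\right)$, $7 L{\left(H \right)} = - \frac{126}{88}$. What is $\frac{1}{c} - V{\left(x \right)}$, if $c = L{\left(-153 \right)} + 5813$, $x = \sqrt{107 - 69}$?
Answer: $- \frac{13811158}{255763} - 2 \sqrt{38} \approx -66.329$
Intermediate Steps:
$L{\left(H \right)} = - \frac{9}{44}$ ($L{\left(H \right)} = \frac{\left(-126\right) \frac{1}{88}}{7} = \frac{1}{7} \left(- \frac{63}{44}\right) = - \frac{9}{44}$)
$x = \sqrt{38} \approx 6.1644$
$c = \frac{255763}{44}$ ($c = - \frac{9}{44} + 5813 = \frac{255763}{44} \approx 5812.8$)
$V{\left(w \right)} = 54 + 2 w$ ($V{\left(w \right)} = w + \left(w + 54\right) = w + \left(54 + w\right) = 54 + 2 w$)
$\frac{1}{c} - V{\left(x \right)} = \frac{1}{\frac{255763}{44}} - \left(54 + 2 \sqrt{38}\right) = \frac{44}{255763} - \left(54 + 2 \sqrt{38}\right) = - \frac{13811158}{255763} - 2 \sqrt{38}$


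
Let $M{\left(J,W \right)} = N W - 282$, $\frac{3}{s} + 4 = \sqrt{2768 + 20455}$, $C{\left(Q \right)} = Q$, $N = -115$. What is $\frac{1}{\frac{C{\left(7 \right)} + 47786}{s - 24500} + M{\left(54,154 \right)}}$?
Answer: $- \frac{250655754643668056}{4510287300435999260423} + \frac{143379 \sqrt{23223}}{4510287300435999260423} \approx -5.5574 \cdot 10^{-5}$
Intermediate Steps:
$s = \frac{3}{-4 + \sqrt{23223}}$ ($s = \frac{3}{-4 + \sqrt{2768 + 20455}} = \frac{3}{-4 + \sqrt{23223}} \approx 0.020217$)
$M{\left(J,W \right)} = -282 - 115 W$ ($M{\left(J,W \right)} = - 115 W - 282 = -282 - 115 W$)
$\frac{1}{\frac{C{\left(7 \right)} + 47786}{s - 24500} + M{\left(54,154 \right)}} = \frac{1}{\frac{7 + 47786}{\left(\frac{12}{23207} + \frac{3 \sqrt{23223}}{23207}\right) - 24500} - 17992} = \frac{1}{\frac{47793}{- \frac{568571488}{23207} + \frac{3 \sqrt{23223}}{23207}} - 17992} = \frac{1}{-17992 + \frac{47793}{- \frac{568571488}{23207} + \frac{3 \sqrt{23223}}{23207}}}$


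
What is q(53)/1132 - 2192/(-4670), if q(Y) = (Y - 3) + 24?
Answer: 706731/1321610 ≈ 0.53475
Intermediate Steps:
q(Y) = 21 + Y (q(Y) = (-3 + Y) + 24 = 21 + Y)
q(53)/1132 - 2192/(-4670) = (21 + 53)/1132 - 2192/(-4670) = 74*(1/1132) - 2192*(-1/4670) = 37/566 + 1096/2335 = 706731/1321610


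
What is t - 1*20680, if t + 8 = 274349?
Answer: 253661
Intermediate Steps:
t = 274341 (t = -8 + 274349 = 274341)
t - 1*20680 = 274341 - 1*20680 = 274341 - 20680 = 253661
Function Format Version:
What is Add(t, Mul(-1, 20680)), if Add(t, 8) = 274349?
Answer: 253661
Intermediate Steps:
t = 274341 (t = Add(-8, 274349) = 274341)
Add(t, Mul(-1, 20680)) = Add(274341, Mul(-1, 20680)) = Add(274341, -20680) = 253661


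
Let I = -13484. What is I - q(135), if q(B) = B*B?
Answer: -31709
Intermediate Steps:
q(B) = B²
I - q(135) = -13484 - 1*135² = -13484 - 1*18225 = -13484 - 18225 = -31709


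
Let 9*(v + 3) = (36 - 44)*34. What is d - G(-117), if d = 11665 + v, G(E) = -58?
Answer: 105208/9 ≈ 11690.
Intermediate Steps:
v = -299/9 (v = -3 + ((36 - 44)*34)/9 = -3 + (-8*34)/9 = -3 + (1/9)*(-272) = -3 - 272/9 = -299/9 ≈ -33.222)
d = 104686/9 (d = 11665 - 299/9 = 104686/9 ≈ 11632.)
d - G(-117) = 104686/9 - 1*(-58) = 104686/9 + 58 = 105208/9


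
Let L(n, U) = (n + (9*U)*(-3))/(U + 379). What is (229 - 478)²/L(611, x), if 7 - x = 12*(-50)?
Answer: -30566493/7889 ≈ -3874.6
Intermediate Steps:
x = 607 (x = 7 - 12*(-50) = 7 - 1*(-600) = 7 + 600 = 607)
L(n, U) = (n - 27*U)/(379 + U)
(229 - 478)²/L(611, x) = (229 - 478)²/(((611 - 27*607)/(379 + 607))) = (-249)²/(((611 - 16389)/986)) = 62001/(((1/986)*(-15778))) = 62001/(-7889/493) = 62001*(-493/7889) = -30566493/7889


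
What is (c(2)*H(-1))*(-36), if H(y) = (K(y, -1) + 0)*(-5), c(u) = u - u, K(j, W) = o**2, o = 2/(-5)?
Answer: 0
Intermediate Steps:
o = -2/5 (o = 2*(-1/5) = -2/5 ≈ -0.40000)
K(j, W) = 4/25 (K(j, W) = (-2/5)**2 = 4/25)
c(u) = 0
H(y) = -4/5 (H(y) = (4/25 + 0)*(-5) = (4/25)*(-5) = -4/5)
(c(2)*H(-1))*(-36) = (0*(-4/5))*(-36) = 0*(-36) = 0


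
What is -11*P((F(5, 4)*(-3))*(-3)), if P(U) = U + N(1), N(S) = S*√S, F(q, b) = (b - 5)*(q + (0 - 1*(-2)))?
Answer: 682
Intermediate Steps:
F(q, b) = (-5 + b)*(2 + q) (F(q, b) = (-5 + b)*(q + (0 + 2)) = (-5 + b)*(q + 2) = (-5 + b)*(2 + q))
N(S) = S^(3/2)
P(U) = 1 + U (P(U) = U + 1^(3/2) = U + 1 = 1 + U)
-11*P((F(5, 4)*(-3))*(-3)) = -11*(1 + ((-10 - 5*5 + 2*4 + 4*5)*(-3))*(-3)) = -11*(1 + ((-10 - 25 + 8 + 20)*(-3))*(-3)) = -11*(1 - 7*(-3)*(-3)) = -11*(1 + 21*(-3)) = -11*(1 - 63) = -11*(-62) = 682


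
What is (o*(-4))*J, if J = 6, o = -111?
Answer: 2664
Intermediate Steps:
(o*(-4))*J = -111*(-4)*6 = 444*6 = 2664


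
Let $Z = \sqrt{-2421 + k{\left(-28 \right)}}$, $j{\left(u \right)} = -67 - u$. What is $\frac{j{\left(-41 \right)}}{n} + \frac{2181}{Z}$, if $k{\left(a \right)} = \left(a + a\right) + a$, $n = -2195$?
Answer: $\frac{26}{2195} - \frac{727 i \sqrt{2505}}{835} \approx 0.011845 - 43.576 i$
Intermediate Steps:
$k{\left(a \right)} = 3 a$ ($k{\left(a \right)} = 2 a + a = 3 a$)
$Z = i \sqrt{2505}$ ($Z = \sqrt{-2421 + 3 \left(-28\right)} = \sqrt{-2421 - 84} = \sqrt{-2505} = i \sqrt{2505} \approx 50.05 i$)
$\frac{j{\left(-41 \right)}}{n} + \frac{2181}{Z} = \frac{-67 - -41}{-2195} + \frac{2181}{i \sqrt{2505}} = \left(-67 + 41\right) \left(- \frac{1}{2195}\right) + 2181 \left(- \frac{i \sqrt{2505}}{2505}\right) = \left(-26\right) \left(- \frac{1}{2195}\right) - \frac{727 i \sqrt{2505}}{835} = \frac{26}{2195} - \frac{727 i \sqrt{2505}}{835}$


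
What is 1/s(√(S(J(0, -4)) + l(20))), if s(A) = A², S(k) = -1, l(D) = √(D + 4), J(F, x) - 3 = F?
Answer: 1/23 + 2*√6/23 ≈ 0.25648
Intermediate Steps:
J(F, x) = 3 + F
l(D) = √(4 + D)
1/s(√(S(J(0, -4)) + l(20))) = 1/((√(-1 + √(4 + 20)))²) = 1/((√(-1 + √24))²) = 1/((√(-1 + 2*√6))²) = 1/(-1 + 2*√6)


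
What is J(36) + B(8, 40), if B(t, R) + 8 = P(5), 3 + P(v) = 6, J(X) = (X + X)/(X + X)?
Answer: -4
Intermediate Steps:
J(X) = 1 (J(X) = (2*X)/((2*X)) = (2*X)*(1/(2*X)) = 1)
P(v) = 3 (P(v) = -3 + 6 = 3)
B(t, R) = -5 (B(t, R) = -8 + 3 = -5)
J(36) + B(8, 40) = 1 - 5 = -4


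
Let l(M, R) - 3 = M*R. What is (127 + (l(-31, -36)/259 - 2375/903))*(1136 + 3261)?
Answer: 2700808883/4773 ≈ 5.6585e+5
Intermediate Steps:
l(M, R) = 3 + M*R
(127 + (l(-31, -36)/259 - 2375/903))*(1136 + 3261) = (127 + ((3 - 31*(-36))/259 - 2375/903))*(1136 + 3261) = (127 + ((3 + 1116)*(1/259) - 2375*1/903))*4397 = (127 + (1119*(1/259) - 2375/903))*4397 = (127 + (1119/259 - 2375/903))*4397 = (127 + 8068/4773)*4397 = (614239/4773)*4397 = 2700808883/4773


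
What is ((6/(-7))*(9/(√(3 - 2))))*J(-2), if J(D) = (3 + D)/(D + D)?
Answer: 27/14 ≈ 1.9286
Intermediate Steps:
J(D) = (3 + D)/(2*D) (J(D) = (3 + D)/((2*D)) = (3 + D)*(1/(2*D)) = (3 + D)/(2*D))
((6/(-7))*(9/(√(3 - 2))))*J(-2) = ((6/(-7))*(9/(√(3 - 2))))*((½)*(3 - 2)/(-2)) = ((6*(-⅐))*(9/(√1)))*((½)*(-½)*1) = -54/(7*1)*(-¼) = -54/7*(-¼) = 27/14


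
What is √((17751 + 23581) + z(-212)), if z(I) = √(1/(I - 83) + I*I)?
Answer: √(3596917300 + 295*√3911251305)/295 ≈ 203.82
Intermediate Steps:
z(I) = √(I² + 1/(-83 + I)) (z(I) = √(1/(-83 + I) + I²) = √(I² + 1/(-83 + I)))
√((17751 + 23581) + z(-212)) = √((17751 + 23581) + √((1 + (-212)²*(-83 - 212))/(-83 - 212))) = √(41332 + √((1 + 44944*(-295))/(-295))) = √(41332 + √(-(1 - 13258480)/295)) = √(41332 + √(-1/295*(-13258479))) = √(41332 + √(13258479/295)) = √(41332 + √3911251305/295)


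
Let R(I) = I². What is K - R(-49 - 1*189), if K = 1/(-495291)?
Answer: -28055263405/495291 ≈ -56644.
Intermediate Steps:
K = -1/495291 ≈ -2.0190e-6
K - R(-49 - 1*189) = -1/495291 - (-49 - 1*189)² = -1/495291 - (-49 - 189)² = -1/495291 - 1*(-238)² = -1/495291 - 1*56644 = -1/495291 - 56644 = -28055263405/495291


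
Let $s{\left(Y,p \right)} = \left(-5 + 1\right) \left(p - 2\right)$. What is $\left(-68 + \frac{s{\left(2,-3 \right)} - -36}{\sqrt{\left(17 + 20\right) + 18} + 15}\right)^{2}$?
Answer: $\frac{5754544}{1445} + \frac{60032 \sqrt{55}}{1445} \approx 4290.5$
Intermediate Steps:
$s{\left(Y,p \right)} = 8 - 4 p$ ($s{\left(Y,p \right)} = - 4 \left(-2 + p\right) = 8 - 4 p$)
$\left(-68 + \frac{s{\left(2,-3 \right)} - -36}{\sqrt{\left(17 + 20\right) + 18} + 15}\right)^{2} = \left(-68 + \frac{\left(8 - -12\right) - -36}{\sqrt{\left(17 + 20\right) + 18} + 15}\right)^{2} = \left(-68 + \frac{\left(8 + 12\right) + 36}{\sqrt{37 + 18} + 15}\right)^{2} = \left(-68 + \frac{20 + 36}{\sqrt{55} + 15}\right)^{2} = \left(-68 + \frac{56}{15 + \sqrt{55}}\right)^{2}$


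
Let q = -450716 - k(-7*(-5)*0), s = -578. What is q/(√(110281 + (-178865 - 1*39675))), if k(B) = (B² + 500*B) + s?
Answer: 450138*I*√108259/108259 ≈ 1368.1*I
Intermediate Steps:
k(B) = -578 + B² + 500*B (k(B) = (B² + 500*B) - 578 = -578 + B² + 500*B)
q = -450138 (q = -450716 - (-578 + (-7*(-5)*0)² + 500*(-7*(-5)*0)) = -450716 - (-578 + (35*0)² + 500*(35*0)) = -450716 - (-578 + 0² + 500*0) = -450716 - (-578 + 0 + 0) = -450716 - 1*(-578) = -450716 + 578 = -450138)
q/(√(110281 + (-178865 - 1*39675))) = -450138/√(110281 + (-178865 - 1*39675)) = -450138/√(110281 + (-178865 - 39675)) = -450138/√(110281 - 218540) = -450138*(-I*√108259/108259) = -(-450138)*I*√108259/108259 = 450138*I*√108259/108259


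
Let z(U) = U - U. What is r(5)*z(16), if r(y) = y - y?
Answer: 0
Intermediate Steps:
z(U) = 0
r(y) = 0
r(5)*z(16) = 0*0 = 0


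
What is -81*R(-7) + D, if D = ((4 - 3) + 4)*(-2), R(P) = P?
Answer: 557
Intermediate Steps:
D = -10 (D = (1 + 4)*(-2) = 5*(-2) = -10)
-81*R(-7) + D = -81*(-7) - 10 = 567 - 10 = 557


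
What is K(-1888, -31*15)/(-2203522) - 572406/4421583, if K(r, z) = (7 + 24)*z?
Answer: -399190698329/3247685138442 ≈ -0.12292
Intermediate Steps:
K(r, z) = 31*z
K(-1888, -31*15)/(-2203522) - 572406/4421583 = (31*(-31*15))/(-2203522) - 572406/4421583 = (31*(-465))*(-1/2203522) - 572406*1/4421583 = -14415*(-1/2203522) - 190802/1473861 = 14415/2203522 - 190802/1473861 = -399190698329/3247685138442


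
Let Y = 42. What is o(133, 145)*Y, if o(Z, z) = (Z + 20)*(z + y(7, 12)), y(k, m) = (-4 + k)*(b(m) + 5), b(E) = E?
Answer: 1259496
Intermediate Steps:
y(k, m) = (-4 + k)*(5 + m) (y(k, m) = (-4 + k)*(m + 5) = (-4 + k)*(5 + m))
o(Z, z) = (20 + Z)*(51 + z) (o(Z, z) = (Z + 20)*(z + (-20 - 4*12 + 5*7 + 7*12)) = (20 + Z)*(z + (-20 - 48 + 35 + 84)) = (20 + Z)*(z + 51) = (20 + Z)*(51 + z))
o(133, 145)*Y = (1020 + 20*145 + 51*133 + 133*145)*42 = (1020 + 2900 + 6783 + 19285)*42 = 29988*42 = 1259496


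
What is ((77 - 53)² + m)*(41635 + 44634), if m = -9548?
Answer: -774005468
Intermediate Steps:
((77 - 53)² + m)*(41635 + 44634) = ((77 - 53)² - 9548)*(41635 + 44634) = (24² - 9548)*86269 = (576 - 9548)*86269 = -8972*86269 = -774005468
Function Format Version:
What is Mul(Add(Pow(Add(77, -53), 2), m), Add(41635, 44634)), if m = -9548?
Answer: -774005468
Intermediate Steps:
Mul(Add(Pow(Add(77, -53), 2), m), Add(41635, 44634)) = Mul(Add(Pow(Add(77, -53), 2), -9548), Add(41635, 44634)) = Mul(Add(Pow(24, 2), -9548), 86269) = Mul(Add(576, -9548), 86269) = Mul(-8972, 86269) = -774005468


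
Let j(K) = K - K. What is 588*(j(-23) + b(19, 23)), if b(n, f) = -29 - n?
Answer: -28224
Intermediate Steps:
j(K) = 0
588*(j(-23) + b(19, 23)) = 588*(0 + (-29 - 1*19)) = 588*(0 + (-29 - 19)) = 588*(0 - 48) = 588*(-48) = -28224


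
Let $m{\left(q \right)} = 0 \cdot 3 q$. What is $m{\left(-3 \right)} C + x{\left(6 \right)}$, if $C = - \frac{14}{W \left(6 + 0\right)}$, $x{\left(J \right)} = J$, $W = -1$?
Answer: $6$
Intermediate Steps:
$m{\left(q \right)} = 0$ ($m{\left(q \right)} = 0 q = 0$)
$C = \frac{7}{3}$ ($C = - \frac{14}{\left(-1\right) \left(6 + 0\right)} = - \frac{14}{\left(-1\right) 6} = - \frac{14}{-6} = \left(-14\right) \left(- \frac{1}{6}\right) = \frac{7}{3} \approx 2.3333$)
$m{\left(-3 \right)} C + x{\left(6 \right)} = 0 \cdot \frac{7}{3} + 6 = 0 + 6 = 6$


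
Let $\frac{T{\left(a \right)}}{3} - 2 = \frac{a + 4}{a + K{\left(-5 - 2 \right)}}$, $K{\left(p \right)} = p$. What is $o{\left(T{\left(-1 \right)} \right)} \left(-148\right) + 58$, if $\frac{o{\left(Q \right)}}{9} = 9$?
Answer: $-11930$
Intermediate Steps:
$T{\left(a \right)} = 6 + \frac{3 \left(4 + a\right)}{-7 + a}$ ($T{\left(a \right)} = 6 + 3 \frac{a + 4}{a - 7} = 6 + 3 \frac{4 + a}{a - 7} = 6 + 3 \frac{4 + a}{-7 + a} = 6 + \frac{3 \left(4 + a\right)}{-7 + a}$)
$o{\left(Q \right)} = 81$ ($o{\left(Q \right)} = 9 \cdot 9 = 81$)
$o{\left(T{\left(-1 \right)} \right)} \left(-148\right) + 58 = 81 \left(-148\right) + 58 = -11988 + 58 = -11930$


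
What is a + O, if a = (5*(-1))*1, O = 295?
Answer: 290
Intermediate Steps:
a = -5 (a = -5*1 = -5)
a + O = -5 + 295 = 290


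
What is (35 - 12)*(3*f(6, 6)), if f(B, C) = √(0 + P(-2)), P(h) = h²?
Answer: 138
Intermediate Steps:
f(B, C) = 2 (f(B, C) = √(0 + (-2)²) = √(0 + 4) = √4 = 2)
(35 - 12)*(3*f(6, 6)) = (35 - 12)*(3*2) = 23*6 = 138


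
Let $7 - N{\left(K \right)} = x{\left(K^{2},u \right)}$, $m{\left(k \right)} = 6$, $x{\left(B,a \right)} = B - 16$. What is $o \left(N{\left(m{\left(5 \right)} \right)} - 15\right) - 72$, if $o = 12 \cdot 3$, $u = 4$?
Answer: $-1080$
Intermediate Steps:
$x{\left(B,a \right)} = -16 + B$ ($x{\left(B,a \right)} = B - 16 = -16 + B$)
$N{\left(K \right)} = 23 - K^{2}$ ($N{\left(K \right)} = 7 - \left(-16 + K^{2}\right) = 23 - K^{2}$)
$o = 36$
$o \left(N{\left(m{\left(5 \right)} \right)} - 15\right) - 72 = 36 \left(\left(23 - 6^{2}\right) - 15\right) - 72 = 36 \left(\left(23 - 36\right) - 15\right) - 72 = 36 \left(-13 - 15\right) - 72 = 36 \left(-28\right) - 72 = -1008 - 72 = -1080$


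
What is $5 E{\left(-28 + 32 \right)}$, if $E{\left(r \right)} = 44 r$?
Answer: $880$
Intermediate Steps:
$5 E{\left(-28 + 32 \right)} = 5 \cdot 44 \left(-28 + 32\right) = 5 \cdot 44 \cdot 4 = 5 \cdot 176 = 880$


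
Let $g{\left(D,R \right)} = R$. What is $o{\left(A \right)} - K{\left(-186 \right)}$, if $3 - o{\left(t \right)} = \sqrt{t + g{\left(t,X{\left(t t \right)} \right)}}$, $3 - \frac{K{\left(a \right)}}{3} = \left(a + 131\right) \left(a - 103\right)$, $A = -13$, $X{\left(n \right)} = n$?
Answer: $47679 - 2 \sqrt{39} \approx 47667.0$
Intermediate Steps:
$K{\left(a \right)} = 9 - 3 \left(-103 + a\right) \left(131 + a\right)$ ($K{\left(a \right)} = 9 - 3 \left(a + 131\right) \left(a - 103\right) = 9 - 3 \left(131 + a\right) \left(-103 + a\right) = 9 - 3 \left(-103 + a\right) \left(131 + a\right)$)
$o{\left(t \right)} = 3 - \sqrt{t + t^{2}}$ ($o{\left(t \right)} = 3 - \sqrt{t + t t} = 3 - \sqrt{t + t^{2}}$)
$o{\left(A \right)} - K{\left(-186 \right)} = \left(3 - \sqrt{- 13 \left(1 - 13\right)}\right) - \left(40488 - -15624 - 3 \left(-186\right)^{2}\right) = \left(3 - \sqrt{\left(-13\right) \left(-12\right)}\right) - \left(40488 + 15624 - 103788\right) = \left(3 - \sqrt{156}\right) - \left(40488 + 15624 - 103788\right) = \left(3 - 2 \sqrt{39}\right) - -47676 = \left(3 - 2 \sqrt{39}\right) + 47676 = 47679 - 2 \sqrt{39}$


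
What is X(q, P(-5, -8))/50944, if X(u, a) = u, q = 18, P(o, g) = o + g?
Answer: 9/25472 ≈ 0.00035333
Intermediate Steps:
P(o, g) = g + o
X(q, P(-5, -8))/50944 = 18/50944 = 18*(1/50944) = 9/25472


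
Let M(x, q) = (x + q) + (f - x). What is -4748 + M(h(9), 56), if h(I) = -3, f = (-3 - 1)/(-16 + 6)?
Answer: -23458/5 ≈ -4691.6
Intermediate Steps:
f = 2/5 (f = -4/(-10) = -4*(-1/10) = 2/5 ≈ 0.40000)
M(x, q) = 2/5 + q (M(x, q) = (x + q) + (2/5 - x) = (q + x) + (2/5 - x) = 2/5 + q)
-4748 + M(h(9), 56) = -4748 + (2/5 + 56) = -4748 + 282/5 = -23458/5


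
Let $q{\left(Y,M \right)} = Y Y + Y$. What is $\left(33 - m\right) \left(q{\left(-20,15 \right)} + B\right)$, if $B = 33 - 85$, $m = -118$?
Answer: $49528$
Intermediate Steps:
$q{\left(Y,M \right)} = Y + Y^{2}$ ($q{\left(Y,M \right)} = Y^{2} + Y = Y + Y^{2}$)
$B = -52$ ($B = 33 - 85 = -52$)
$\left(33 - m\right) \left(q{\left(-20,15 \right)} + B\right) = \left(33 - -118\right) \left(- 20 \left(1 - 20\right) - 52\right) = \left(33 + 118\right) \left(\left(-20\right) \left(-19\right) - 52\right) = 151 \left(380 - 52\right) = 151 \cdot 328 = 49528$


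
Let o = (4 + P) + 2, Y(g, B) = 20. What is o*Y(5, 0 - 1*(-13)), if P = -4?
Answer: 40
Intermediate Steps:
o = 2 (o = (4 - 4) + 2 = 0 + 2 = 2)
o*Y(5, 0 - 1*(-13)) = 2*20 = 40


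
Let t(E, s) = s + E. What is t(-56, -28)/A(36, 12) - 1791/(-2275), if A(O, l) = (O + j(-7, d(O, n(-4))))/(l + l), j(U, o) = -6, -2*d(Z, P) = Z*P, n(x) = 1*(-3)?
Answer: -151089/2275 ≈ -66.413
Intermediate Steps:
n(x) = -3
d(Z, P) = -P*Z/2 (d(Z, P) = -Z*P/2 = -P*Z/2)
A(O, l) = (-6 + O)/(2*l) (A(O, l) = (O - 6)/(l + l) = (-6 + O)/((2*l)) = (-6 + O)*(1/(2*l)) = (-6 + O)/(2*l))
t(E, s) = E + s
t(-56, -28)/A(36, 12) - 1791/(-2275) = (-56 - 28)/(((1/2)*(-6 + 36)/12)) - 1791/(-2275) = -84/((1/2)*(1/12)*30) - 1791*(-1/2275) = -84/5/4 + 1791/2275 = -84*4/5 + 1791/2275 = -336/5 + 1791/2275 = -151089/2275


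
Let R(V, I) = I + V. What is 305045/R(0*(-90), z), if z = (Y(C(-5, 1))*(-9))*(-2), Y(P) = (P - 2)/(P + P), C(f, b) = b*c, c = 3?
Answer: 305045/3 ≈ 1.0168e+5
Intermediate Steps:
C(f, b) = 3*b (C(f, b) = b*3 = 3*b)
Y(P) = (-2 + P)/(2*P) (Y(P) = (-2 + P)/((2*P)) = (-2 + P)*(1/(2*P)) = (-2 + P)/(2*P))
z = 3 (z = (((-2 + 3*1)/(2*((3*1))))*(-9))*(-2) = (((1/2)*(-2 + 3)/3)*(-9))*(-2) = (((1/2)*(1/3)*1)*(-9))*(-2) = ((1/6)*(-9))*(-2) = -3/2*(-2) = 3)
305045/R(0*(-90), z) = 305045/(3 + 0*(-90)) = 305045/(3 + 0) = 305045/3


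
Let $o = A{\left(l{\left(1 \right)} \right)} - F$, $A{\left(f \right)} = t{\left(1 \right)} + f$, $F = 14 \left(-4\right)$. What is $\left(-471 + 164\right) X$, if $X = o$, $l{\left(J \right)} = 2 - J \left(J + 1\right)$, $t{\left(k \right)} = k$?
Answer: $-17499$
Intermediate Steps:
$l{\left(J \right)} = 2 - J \left(1 + J\right)$
$F = -56$
$A{\left(f \right)} = 1 + f$
$o = 57$ ($o = \left(1 - 0\right) - -56 = \left(1 - 0\right) + 56 = \left(1 + 0\right) + 56 = 1 + 56 = 57$)
$X = 57$
$\left(-471 + 164\right) X = \left(-471 + 164\right) 57 = \left(-307\right) 57 = -17499$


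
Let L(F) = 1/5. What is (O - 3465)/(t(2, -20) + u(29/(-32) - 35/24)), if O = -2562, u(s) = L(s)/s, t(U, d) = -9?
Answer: 325745/491 ≈ 663.43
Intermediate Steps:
L(F) = ⅕
u(s) = 1/(5*s)
(O - 3465)/(t(2, -20) + u(29/(-32) - 35/24)) = (-2562 - 3465)/(-9 + 1/(5*(29/(-32) - 35/24))) = -6027/(-9 + 1/(5*(29*(-1/32) - 35*1/24))) = -6027/(-9 + 1/(5*(-29/32 - 35/24))) = -6027/(-9 + 1/(5*(-227/96))) = -6027/(-9 + (⅕)*(-96/227)) = -6027/(-9 - 96/1135) = -6027/(-10311/1135) = -6027*(-1135/10311) = 325745/491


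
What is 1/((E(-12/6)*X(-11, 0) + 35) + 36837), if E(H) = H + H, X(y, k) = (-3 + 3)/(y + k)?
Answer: 1/36872 ≈ 2.7121e-5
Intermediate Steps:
X(y, k) = 0 (X(y, k) = 0/(k + y) = 0)
E(H) = 2*H
1/((E(-12/6)*X(-11, 0) + 35) + 36837) = 1/(((2*(-12/6))*0 + 35) + 36837) = 1/(((2*(-12*⅙))*0 + 35) + 36837) = 1/(((2*(-2))*0 + 35) + 36837) = 1/((-4*0 + 35) + 36837) = 1/((0 + 35) + 36837) = 1/(35 + 36837) = 1/36872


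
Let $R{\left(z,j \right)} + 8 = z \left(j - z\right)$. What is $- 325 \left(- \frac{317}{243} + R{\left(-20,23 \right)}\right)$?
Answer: $\frac{68653325}{243} \approx 2.8252 \cdot 10^{5}$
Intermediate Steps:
$R{\left(z,j \right)} = -8 + z \left(j - z\right)$
$- 325 \left(- \frac{317}{243} + R{\left(-20,23 \right)}\right) = - 325 \left(- \frac{317}{243} - 868\right) = \left(-325\right) \left(- \frac{211241}{243}\right) = \frac{68653325}{243}$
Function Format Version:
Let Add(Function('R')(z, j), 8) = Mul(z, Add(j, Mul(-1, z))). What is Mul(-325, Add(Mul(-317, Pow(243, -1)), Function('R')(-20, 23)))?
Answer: Rational(68653325, 243) ≈ 2.8252e+5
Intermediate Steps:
Function('R')(z, j) = Add(-8, Mul(z, Add(j, Mul(-1, z))))
Mul(-325, Add(Mul(-317, Pow(243, -1)), Function('R')(-20, 23))) = Mul(-325, Add(Mul(-317, Pow(243, -1)), Add(-8, Mul(-1, Pow(-20, 2)), Mul(23, -20)))) = Mul(-325, Add(Mul(-317, Rational(1, 243)), Add(-8, Mul(-1, 400), -460))) = Mul(-325, Add(Rational(-317, 243), Add(-8, -400, -460))) = Mul(-325, Add(Rational(-317, 243), -868)) = Mul(-325, Rational(-211241, 243)) = Rational(68653325, 243)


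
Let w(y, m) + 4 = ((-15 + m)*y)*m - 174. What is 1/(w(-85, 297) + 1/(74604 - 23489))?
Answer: -51115/363901383819 ≈ -1.4046e-7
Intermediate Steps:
w(y, m) = -178 + m*y*(-15 + m) (w(y, m) = -4 + (((-15 + m)*y)*m - 174) = -4 + ((y*(-15 + m))*m - 174) = -4 + (m*y*(-15 + m) - 174) = -4 + (-174 + m*y*(-15 + m)) = -178 + m*y*(-15 + m))
1/(w(-85, 297) + 1/(74604 - 23489)) = 1/((-178 - 85*297² - 15*297*(-85)) + 1/(74604 - 23489)) = 1/((-178 - 85*88209 + 378675) + 1/51115) = 1/((-178 - 7497765 + 378675) + 1/51115) = 1/(-7119268 + 1/51115) = 1/(-363901383819/51115) = -51115/363901383819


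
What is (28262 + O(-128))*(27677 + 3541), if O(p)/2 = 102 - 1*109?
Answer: 881846064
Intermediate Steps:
O(p) = -14 (O(p) = 2*(102 - 1*109) = 2*(102 - 109) = 2*(-7) = -14)
(28262 + O(-128))*(27677 + 3541) = (28262 - 14)*(27677 + 3541) = 28248*31218 = 881846064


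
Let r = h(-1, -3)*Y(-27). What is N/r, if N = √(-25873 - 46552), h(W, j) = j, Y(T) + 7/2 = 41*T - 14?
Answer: 10*I*√2897/6747 ≈ 0.079774*I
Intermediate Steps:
Y(T) = -35/2 + 41*T (Y(T) = -7/2 + (41*T - 14) = -7/2 + (-14 + 41*T) = -35/2 + 41*T)
N = 5*I*√2897 (N = √(-72425) = 5*I*√2897 ≈ 269.12*I)
r = 6747/2 (r = -3*(-35/2 + 41*(-27)) = -3*(-35/2 - 1107) = -3*(-2249/2) = 6747/2 ≈ 3373.5)
N/r = (5*I*√2897)/(6747/2) = (5*I*√2897)*(2/6747) = 10*I*√2897/6747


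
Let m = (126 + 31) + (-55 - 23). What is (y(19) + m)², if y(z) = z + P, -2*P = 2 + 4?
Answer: 9025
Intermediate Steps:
P = -3 (P = -(2 + 4)/2 = -½*6 = -3)
y(z) = -3 + z (y(z) = z - 3 = -3 + z)
m = 79 (m = 157 - 78 = 79)
(y(19) + m)² = ((-3 + 19) + 79)² = (16 + 79)² = 95² = 9025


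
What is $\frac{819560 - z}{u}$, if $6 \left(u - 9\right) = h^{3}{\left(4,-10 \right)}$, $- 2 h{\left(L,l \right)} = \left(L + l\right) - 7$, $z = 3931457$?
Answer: $- \frac{149371056}{2629} \approx -56817.0$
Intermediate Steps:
$h{\left(L,l \right)} = \frac{7}{2} - \frac{L}{2} - \frac{l}{2}$ ($h{\left(L,l \right)} = - \frac{\left(L + l\right) - 7}{2} = - \frac{-7 + L + l}{2} = \frac{7}{2} - \frac{L}{2} - \frac{l}{2}$)
$u = \frac{2629}{48}$ ($u = 9 + \frac{\left(\frac{7}{2} - 2 - -5\right)^{3}}{6} = 9 + \frac{\left(\frac{7}{2} - 2 + 5\right)^{3}}{6} = 9 + \frac{\left(\frac{13}{2}\right)^{3}}{6} = 9 + \frac{1}{6} \cdot \frac{2197}{8} = 9 + \frac{2197}{48} = \frac{2629}{48} \approx 54.771$)
$\frac{819560 - z}{u} = \frac{819560 - 3931457}{\frac{2629}{48}} = \left(819560 - 3931457\right) \frac{48}{2629} = \left(-3111897\right) \frac{48}{2629} = - \frac{149371056}{2629}$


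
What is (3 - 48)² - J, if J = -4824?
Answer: 6849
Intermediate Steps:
(3 - 48)² - J = (3 - 48)² - 1*(-4824) = (-45)² + 4824 = 2025 + 4824 = 6849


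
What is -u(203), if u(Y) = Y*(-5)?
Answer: 1015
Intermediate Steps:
u(Y) = -5*Y
-u(203) = -(-5)*203 = -1*(-1015) = 1015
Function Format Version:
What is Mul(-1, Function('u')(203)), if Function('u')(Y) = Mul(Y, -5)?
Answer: 1015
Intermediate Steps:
Function('u')(Y) = Mul(-5, Y)
Mul(-1, Function('u')(203)) = Mul(-1, Mul(-5, 203)) = Mul(-1, -1015) = 1015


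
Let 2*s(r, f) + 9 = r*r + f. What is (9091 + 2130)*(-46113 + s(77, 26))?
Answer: -484073940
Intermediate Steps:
s(r, f) = -9/2 + f/2 + r**2/2 (s(r, f) = -9/2 + (r*r + f)/2 = -9/2 + (r**2 + f)/2 = -9/2 + (f + r**2)/2 = -9/2 + (f/2 + r**2/2) = -9/2 + f/2 + r**2/2)
(9091 + 2130)*(-46113 + s(77, 26)) = (9091 + 2130)*(-46113 + (-9/2 + (1/2)*26 + (1/2)*77**2)) = 11221*(-46113 + (-9/2 + 13 + (1/2)*5929)) = 11221*(-46113 + (-9/2 + 13 + 5929/2)) = 11221*(-46113 + 2973) = 11221*(-43140) = -484073940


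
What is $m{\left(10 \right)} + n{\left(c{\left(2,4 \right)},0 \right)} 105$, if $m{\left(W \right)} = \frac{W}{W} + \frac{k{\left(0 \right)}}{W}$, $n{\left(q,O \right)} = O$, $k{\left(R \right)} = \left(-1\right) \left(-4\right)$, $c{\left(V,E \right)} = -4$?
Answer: $\frac{7}{5} \approx 1.4$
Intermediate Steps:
$k{\left(R \right)} = 4$
$m{\left(W \right)} = 1 + \frac{4}{W}$ ($m{\left(W \right)} = \frac{W}{W} + \frac{4}{W} = 1 + \frac{4}{W}$)
$m{\left(10 \right)} + n{\left(c{\left(2,4 \right)},0 \right)} 105 = \frac{4 + 10}{10} + 0 \cdot 105 = \frac{1}{10} \cdot 14 + 0 = \frac{7}{5} + 0 = \frac{7}{5}$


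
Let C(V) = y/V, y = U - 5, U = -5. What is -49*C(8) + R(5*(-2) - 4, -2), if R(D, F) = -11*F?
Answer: 333/4 ≈ 83.250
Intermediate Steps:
y = -10 (y = -5 - 5 = -10)
C(V) = -10/V
-49*C(8) + R(5*(-2) - 4, -2) = -(-490)/8 - 11*(-2) = -(-490)/8 + 22 = -49*(-5/4) + 22 = 245/4 + 22 = 333/4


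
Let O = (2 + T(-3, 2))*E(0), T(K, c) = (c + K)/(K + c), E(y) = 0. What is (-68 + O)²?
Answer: 4624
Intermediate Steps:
T(K, c) = 1 (T(K, c) = (K + c)/(K + c) = 1)
O = 0 (O = (2 + 1)*0 = 3*0 = 0)
(-68 + O)² = (-68 + 0)² = (-68)² = 4624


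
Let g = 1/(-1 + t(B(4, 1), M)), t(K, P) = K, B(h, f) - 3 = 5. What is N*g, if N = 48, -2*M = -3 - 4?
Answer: 48/7 ≈ 6.8571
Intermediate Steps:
B(h, f) = 8 (B(h, f) = 3 + 5 = 8)
M = 7/2 (M = -(-3 - 4)/2 = -½*(-7) = 7/2 ≈ 3.5000)
g = ⅐ (g = 1/(-1 + 8) = 1/7 = ⅐ ≈ 0.14286)
N*g = 48*(⅐) = 48/7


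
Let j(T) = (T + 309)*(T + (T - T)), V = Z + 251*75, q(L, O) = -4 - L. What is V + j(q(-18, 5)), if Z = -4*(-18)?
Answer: 23419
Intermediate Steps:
Z = 72
V = 18897 (V = 72 + 251*75 = 72 + 18825 = 18897)
j(T) = T*(309 + T) (j(T) = (309 + T)*(T + 0) = (309 + T)*T = T*(309 + T))
V + j(q(-18, 5)) = 18897 + (-4 - 1*(-18))*(309 + (-4 - 1*(-18))) = 18897 + (-4 + 18)*(309 + (-4 + 18)) = 18897 + 14*(309 + 14) = 18897 + 14*323 = 18897 + 4522 = 23419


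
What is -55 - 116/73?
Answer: -4131/73 ≈ -56.589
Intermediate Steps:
-55 - 116/73 = -4131/73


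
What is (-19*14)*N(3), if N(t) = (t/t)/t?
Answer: -266/3 ≈ -88.667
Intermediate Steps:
N(t) = 1/t
(-19*14)*N(3) = -19*14/3 = -266*⅓ = -266/3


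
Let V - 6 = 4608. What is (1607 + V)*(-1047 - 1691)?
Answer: -17033098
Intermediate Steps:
V = 4614 (V = 6 + 4608 = 4614)
(1607 + V)*(-1047 - 1691) = (1607 + 4614)*(-1047 - 1691) = 6221*(-2738) = -17033098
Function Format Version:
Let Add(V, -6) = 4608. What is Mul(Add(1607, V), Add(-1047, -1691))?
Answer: -17033098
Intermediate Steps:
V = 4614 (V = Add(6, 4608) = 4614)
Mul(Add(1607, V), Add(-1047, -1691)) = Mul(Add(1607, 4614), Add(-1047, -1691)) = Mul(6221, -2738) = -17033098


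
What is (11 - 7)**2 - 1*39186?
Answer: -39170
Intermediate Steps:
(11 - 7)**2 - 1*39186 = 4**2 - 39186 = 16 - 39186 = -39170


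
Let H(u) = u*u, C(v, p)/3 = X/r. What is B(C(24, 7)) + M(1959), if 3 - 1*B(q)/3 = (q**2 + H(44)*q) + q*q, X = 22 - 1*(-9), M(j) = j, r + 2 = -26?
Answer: 8307525/392 ≈ 21193.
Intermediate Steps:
r = -28 (r = -2 - 26 = -28)
X = 31 (X = 22 + 9 = 31)
C(v, p) = -93/28 (C(v, p) = 3*(31/(-28)) = 3*(31*(-1/28)) = 3*(-31/28) = -93/28)
H(u) = u**2
B(q) = 9 - 5808*q - 6*q**2 (B(q) = 9 - 3*((q**2 + 44**2*q) + q*q) = 9 - 3*((q**2 + 1936*q) + q**2) = 9 - 3*(2*q**2 + 1936*q) = 9 + (-5808*q - 6*q**2) = 9 - 5808*q - 6*q**2)
B(C(24, 7)) + M(1959) = (9 - 5808*(-93/28) - 6*(-93/28)**2) + 1959 = (9 + 135036/7 - 6*8649/784) + 1959 = (9 + 135036/7 - 25947/392) + 1959 = 7539597/392 + 1959 = 8307525/392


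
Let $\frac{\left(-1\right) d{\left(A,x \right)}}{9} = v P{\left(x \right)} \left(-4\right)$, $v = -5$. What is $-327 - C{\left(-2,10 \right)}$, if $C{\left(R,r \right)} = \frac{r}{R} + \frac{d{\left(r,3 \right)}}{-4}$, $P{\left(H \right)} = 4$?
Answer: $-502$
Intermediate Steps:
$d{\left(A,x \right)} = -720$ ($d{\left(A,x \right)} = - 9 \left(-5\right) 4 \left(-4\right) = - 9 \left(\left(-20\right) \left(-4\right)\right) = \left(-9\right) 80 = -720$)
$C{\left(R,r \right)} = 180 + \frac{r}{R}$ ($C{\left(R,r \right)} = \frac{r}{R} - \frac{720}{-4} = \frac{r}{R} - -180 = \frac{r}{R} + 180 = 180 + \frac{r}{R}$)
$-327 - C{\left(-2,10 \right)} = -327 - \left(180 + \frac{10}{-2}\right) = -327 - \left(180 + 10 \left(- \frac{1}{2}\right)\right) = -327 - \left(180 - 5\right) = -327 - 175 = -502$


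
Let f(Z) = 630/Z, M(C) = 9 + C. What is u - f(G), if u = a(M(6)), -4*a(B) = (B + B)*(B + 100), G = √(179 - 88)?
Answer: -1725/2 - 90*√91/13 ≈ -928.54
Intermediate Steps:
G = √91 ≈ 9.5394
a(B) = -B*(100 + B)/2 (a(B) = -(B + B)*(B + 100)/4 = -2*B*(100 + B)/4 = -B*(100 + B)/2)
u = -1725/2 (u = -(9 + 6)*(100 + (9 + 6))/2 = -½*15*(100 + 15) = -½*15*115 = -1725/2 ≈ -862.50)
u - f(G) = -1725/2 - 630/(√91) = -1725/2 - 630*√91/91 = -1725/2 - 90*√91/13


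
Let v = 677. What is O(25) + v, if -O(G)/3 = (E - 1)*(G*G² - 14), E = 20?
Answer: -889150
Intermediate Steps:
O(G) = 798 - 57*G³ (O(G) = -3*(20 - 1)*(G*G² - 14) = -57*(G³ - 14) = -57*(-14 + G³) = -3*(-266 + 19*G³) = 798 - 57*G³)
O(25) + v = (798 - 57*25³) + 677 = (798 - 57*15625) + 677 = (798 - 890625) + 677 = -889827 + 677 = -889150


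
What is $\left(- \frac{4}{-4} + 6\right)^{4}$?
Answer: $2401$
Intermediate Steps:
$\left(- \frac{4}{-4} + 6\right)^{4} = \left(\left(-4\right) \left(- \frac{1}{4}\right) + 6\right)^{4} = \left(1 + 6\right)^{4} = 7^{4} = 2401$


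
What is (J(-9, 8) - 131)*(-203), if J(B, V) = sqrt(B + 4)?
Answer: 26593 - 203*I*sqrt(5) ≈ 26593.0 - 453.92*I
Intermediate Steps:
J(B, V) = sqrt(4 + B)
(J(-9, 8) - 131)*(-203) = (sqrt(4 - 9) - 131)*(-203) = (sqrt(-5) - 131)*(-203) = (I*sqrt(5) - 131)*(-203) = (-131 + I*sqrt(5))*(-203) = 26593 - 203*I*sqrt(5)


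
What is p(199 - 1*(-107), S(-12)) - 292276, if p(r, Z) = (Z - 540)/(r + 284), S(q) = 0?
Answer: -17244338/59 ≈ -2.9228e+5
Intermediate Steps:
p(r, Z) = (-540 + Z)/(284 + r)
p(199 - 1*(-107), S(-12)) - 292276 = (-540 + 0)/(284 + (199 - 1*(-107))) - 292276 = -540/(284 + (199 + 107)) - 292276 = -540/(284 + 306) - 292276 = -540/590 - 292276 = (1/590)*(-540) - 292276 = -54/59 - 292276 = -17244338/59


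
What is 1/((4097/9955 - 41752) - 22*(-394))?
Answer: -9955/329347123 ≈ -3.0226e-5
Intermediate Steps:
1/((4097/9955 - 41752) - 22*(-394)) = 1/((4097*(1/9955) - 41752) + 8668) = 1/((4097/9955 - 41752) + 8668) = 1/(-415637063/9955 + 8668) = 1/(-329347123/9955) = -9955/329347123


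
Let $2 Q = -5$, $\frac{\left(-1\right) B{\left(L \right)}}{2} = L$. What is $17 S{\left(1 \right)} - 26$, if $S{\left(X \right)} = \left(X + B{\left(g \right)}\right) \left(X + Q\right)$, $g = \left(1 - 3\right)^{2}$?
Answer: $\frac{305}{2} \approx 152.5$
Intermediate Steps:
$g = 4$ ($g = \left(-2\right)^{2} = 4$)
$B{\left(L \right)} = - 2 L$
$Q = - \frac{5}{2}$ ($Q = \frac{1}{2} \left(-5\right) = - \frac{5}{2} \approx -2.5$)
$S{\left(X \right)} = \left(-8 + X\right) \left(- \frac{5}{2} + X\right)$ ($S{\left(X \right)} = \left(X - 8\right) \left(X - \frac{5}{2}\right) = \left(X - 8\right) \left(- \frac{5}{2} + X\right) = \left(-8 + X\right) \left(- \frac{5}{2} + X\right)$)
$17 S{\left(1 \right)} - 26 = 17 \left(20 + 1^{2} - \frac{21}{2}\right) - 26 = 17 \left(20 + 1 - \frac{21}{2}\right) - 26 = 17 \cdot \frac{21}{2} - 26 = \frac{357}{2} - 26 = \frac{305}{2}$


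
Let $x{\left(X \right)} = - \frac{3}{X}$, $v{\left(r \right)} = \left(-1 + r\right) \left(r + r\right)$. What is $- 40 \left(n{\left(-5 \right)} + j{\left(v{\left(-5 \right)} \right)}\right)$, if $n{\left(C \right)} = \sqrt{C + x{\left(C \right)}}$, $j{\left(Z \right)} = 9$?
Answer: $-360 - 8 i \sqrt{110} \approx -360.0 - 83.905 i$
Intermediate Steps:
$v{\left(r \right)} = 2 r \left(-1 + r\right)$ ($v{\left(r \right)} = \left(-1 + r\right) 2 r = 2 r \left(-1 + r\right)$)
$n{\left(C \right)} = \sqrt{C - \frac{3}{C}}$
$- 40 \left(n{\left(-5 \right)} + j{\left(v{\left(-5 \right)} \right)}\right) = - 40 \left(\sqrt{-5 - \frac{3}{-5}} + 9\right) = - 40 \left(\sqrt{-5 - - \frac{3}{5}} + 9\right) = - 40 \left(\sqrt{-5 + \frac{3}{5}} + 9\right) = - 40 \left(\sqrt{- \frac{22}{5}} + 9\right) = - 40 \left(\frac{i \sqrt{110}}{5} + 9\right) = - 40 \left(9 + \frac{i \sqrt{110}}{5}\right) = -360 - 8 i \sqrt{110}$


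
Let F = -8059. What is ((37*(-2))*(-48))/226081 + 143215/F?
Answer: -32349564847/1821986779 ≈ -17.755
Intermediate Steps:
((37*(-2))*(-48))/226081 + 143215/F = ((37*(-2))*(-48))/226081 + 143215/(-8059) = -74*(-48)*(1/226081) + 143215*(-1/8059) = 3552*(1/226081) - 143215/8059 = 3552/226081 - 143215/8059 = -32349564847/1821986779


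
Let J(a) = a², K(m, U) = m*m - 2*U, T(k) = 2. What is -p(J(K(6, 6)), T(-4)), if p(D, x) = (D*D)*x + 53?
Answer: -663605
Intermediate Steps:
K(m, U) = m² - 2*U
p(D, x) = 53 + x*D² (p(D, x) = D²*x + 53 = x*D² + 53 = 53 + x*D²)
-p(J(K(6, 6)), T(-4)) = -(53 + 2*((6² - 2*6)²)²) = -(53 + 2*((36 - 12)²)²) = -(53 + 2*(24²)²) = -(53 + 2*576²) = -(53 + 2*331776) = -(53 + 663552) = -1*663605 = -663605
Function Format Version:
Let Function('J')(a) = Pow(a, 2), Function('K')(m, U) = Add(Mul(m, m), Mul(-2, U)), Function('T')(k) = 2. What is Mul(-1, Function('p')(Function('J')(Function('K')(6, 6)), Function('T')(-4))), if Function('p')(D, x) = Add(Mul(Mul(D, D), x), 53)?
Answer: -663605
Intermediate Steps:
Function('K')(m, U) = Add(Pow(m, 2), Mul(-2, U))
Function('p')(D, x) = Add(53, Mul(x, Pow(D, 2))) (Function('p')(D, x) = Add(Mul(Pow(D, 2), x), 53) = Add(Mul(x, Pow(D, 2)), 53) = Add(53, Mul(x, Pow(D, 2))))
Mul(-1, Function('p')(Function('J')(Function('K')(6, 6)), Function('T')(-4))) = Mul(-1, Add(53, Mul(2, Pow(Pow(Add(Pow(6, 2), Mul(-2, 6)), 2), 2)))) = Mul(-1, Add(53, Mul(2, Pow(Pow(Add(36, -12), 2), 2)))) = Mul(-1, Add(53, Mul(2, Pow(Pow(24, 2), 2)))) = Mul(-1, Add(53, Mul(2, Pow(576, 2)))) = Mul(-1, Add(53, Mul(2, 331776))) = Mul(-1, Add(53, 663552)) = Mul(-1, 663605) = -663605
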